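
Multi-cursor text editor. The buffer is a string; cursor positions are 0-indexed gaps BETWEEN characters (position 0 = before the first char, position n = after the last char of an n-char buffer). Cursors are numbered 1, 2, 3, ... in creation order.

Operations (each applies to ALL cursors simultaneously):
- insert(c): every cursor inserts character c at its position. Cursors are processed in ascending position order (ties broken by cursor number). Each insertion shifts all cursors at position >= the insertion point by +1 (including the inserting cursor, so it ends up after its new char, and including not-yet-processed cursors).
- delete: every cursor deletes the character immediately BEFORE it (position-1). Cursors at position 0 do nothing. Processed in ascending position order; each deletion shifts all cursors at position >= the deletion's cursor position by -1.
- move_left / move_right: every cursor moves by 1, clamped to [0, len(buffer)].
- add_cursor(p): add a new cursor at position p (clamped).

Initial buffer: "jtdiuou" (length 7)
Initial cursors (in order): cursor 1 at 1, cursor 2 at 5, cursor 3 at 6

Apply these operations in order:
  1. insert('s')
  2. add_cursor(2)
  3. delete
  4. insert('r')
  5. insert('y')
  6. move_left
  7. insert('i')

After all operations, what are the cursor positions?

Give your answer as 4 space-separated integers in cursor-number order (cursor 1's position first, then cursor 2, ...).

Answer: 5 12 16 5

Derivation:
After op 1 (insert('s')): buffer="jstdiusosu" (len 10), cursors c1@2 c2@7 c3@9, authorship .1....2.3.
After op 2 (add_cursor(2)): buffer="jstdiusosu" (len 10), cursors c1@2 c4@2 c2@7 c3@9, authorship .1....2.3.
After op 3 (delete): buffer="tdiuou" (len 6), cursors c1@0 c4@0 c2@4 c3@5, authorship ......
After op 4 (insert('r')): buffer="rrtdiuroru" (len 10), cursors c1@2 c4@2 c2@7 c3@9, authorship 14....2.3.
After op 5 (insert('y')): buffer="rryytdiuryoryu" (len 14), cursors c1@4 c4@4 c2@10 c3@13, authorship 1414....22.33.
After op 6 (move_left): buffer="rryytdiuryoryu" (len 14), cursors c1@3 c4@3 c2@9 c3@12, authorship 1414....22.33.
After op 7 (insert('i')): buffer="rryiiytdiuriyoriyu" (len 18), cursors c1@5 c4@5 c2@12 c3@16, authorship 141144....222.333.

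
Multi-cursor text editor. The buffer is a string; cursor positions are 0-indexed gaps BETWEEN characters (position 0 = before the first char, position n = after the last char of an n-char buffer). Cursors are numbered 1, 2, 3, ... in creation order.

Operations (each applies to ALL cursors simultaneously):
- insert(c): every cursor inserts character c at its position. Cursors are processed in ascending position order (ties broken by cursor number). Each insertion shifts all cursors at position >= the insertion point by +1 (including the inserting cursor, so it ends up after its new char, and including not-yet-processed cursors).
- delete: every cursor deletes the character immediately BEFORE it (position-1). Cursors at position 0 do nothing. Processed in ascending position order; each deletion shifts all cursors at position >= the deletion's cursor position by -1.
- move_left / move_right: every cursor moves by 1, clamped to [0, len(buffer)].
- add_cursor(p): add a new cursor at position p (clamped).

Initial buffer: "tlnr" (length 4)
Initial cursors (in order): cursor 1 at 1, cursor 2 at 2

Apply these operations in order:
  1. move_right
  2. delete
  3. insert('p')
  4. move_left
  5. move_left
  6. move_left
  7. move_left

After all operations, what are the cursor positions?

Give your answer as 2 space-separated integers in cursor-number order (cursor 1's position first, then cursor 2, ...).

After op 1 (move_right): buffer="tlnr" (len 4), cursors c1@2 c2@3, authorship ....
After op 2 (delete): buffer="tr" (len 2), cursors c1@1 c2@1, authorship ..
After op 3 (insert('p')): buffer="tppr" (len 4), cursors c1@3 c2@3, authorship .12.
After op 4 (move_left): buffer="tppr" (len 4), cursors c1@2 c2@2, authorship .12.
After op 5 (move_left): buffer="tppr" (len 4), cursors c1@1 c2@1, authorship .12.
After op 6 (move_left): buffer="tppr" (len 4), cursors c1@0 c2@0, authorship .12.
After op 7 (move_left): buffer="tppr" (len 4), cursors c1@0 c2@0, authorship .12.

Answer: 0 0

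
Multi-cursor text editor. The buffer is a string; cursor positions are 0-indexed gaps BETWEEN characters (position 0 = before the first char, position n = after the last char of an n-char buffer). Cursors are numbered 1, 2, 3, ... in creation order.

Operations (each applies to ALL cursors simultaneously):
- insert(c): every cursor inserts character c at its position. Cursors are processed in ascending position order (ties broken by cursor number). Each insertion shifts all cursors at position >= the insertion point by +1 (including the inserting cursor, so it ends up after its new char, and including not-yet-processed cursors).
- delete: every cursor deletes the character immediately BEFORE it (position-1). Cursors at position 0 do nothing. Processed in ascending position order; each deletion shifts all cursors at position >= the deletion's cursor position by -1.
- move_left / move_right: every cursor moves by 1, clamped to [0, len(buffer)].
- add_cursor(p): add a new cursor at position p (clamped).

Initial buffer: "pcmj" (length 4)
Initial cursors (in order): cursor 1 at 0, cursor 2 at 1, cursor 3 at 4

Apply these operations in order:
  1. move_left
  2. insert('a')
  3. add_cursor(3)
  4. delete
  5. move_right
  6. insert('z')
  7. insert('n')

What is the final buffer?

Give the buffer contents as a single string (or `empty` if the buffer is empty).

After op 1 (move_left): buffer="pcmj" (len 4), cursors c1@0 c2@0 c3@3, authorship ....
After op 2 (insert('a')): buffer="aapcmaj" (len 7), cursors c1@2 c2@2 c3@6, authorship 12...3.
After op 3 (add_cursor(3)): buffer="aapcmaj" (len 7), cursors c1@2 c2@2 c4@3 c3@6, authorship 12...3.
After op 4 (delete): buffer="cmj" (len 3), cursors c1@0 c2@0 c4@0 c3@2, authorship ...
After op 5 (move_right): buffer="cmj" (len 3), cursors c1@1 c2@1 c4@1 c3@3, authorship ...
After op 6 (insert('z')): buffer="czzzmjz" (len 7), cursors c1@4 c2@4 c4@4 c3@7, authorship .124..3
After op 7 (insert('n')): buffer="czzznnnmjzn" (len 11), cursors c1@7 c2@7 c4@7 c3@11, authorship .124124..33

Answer: czzznnnmjzn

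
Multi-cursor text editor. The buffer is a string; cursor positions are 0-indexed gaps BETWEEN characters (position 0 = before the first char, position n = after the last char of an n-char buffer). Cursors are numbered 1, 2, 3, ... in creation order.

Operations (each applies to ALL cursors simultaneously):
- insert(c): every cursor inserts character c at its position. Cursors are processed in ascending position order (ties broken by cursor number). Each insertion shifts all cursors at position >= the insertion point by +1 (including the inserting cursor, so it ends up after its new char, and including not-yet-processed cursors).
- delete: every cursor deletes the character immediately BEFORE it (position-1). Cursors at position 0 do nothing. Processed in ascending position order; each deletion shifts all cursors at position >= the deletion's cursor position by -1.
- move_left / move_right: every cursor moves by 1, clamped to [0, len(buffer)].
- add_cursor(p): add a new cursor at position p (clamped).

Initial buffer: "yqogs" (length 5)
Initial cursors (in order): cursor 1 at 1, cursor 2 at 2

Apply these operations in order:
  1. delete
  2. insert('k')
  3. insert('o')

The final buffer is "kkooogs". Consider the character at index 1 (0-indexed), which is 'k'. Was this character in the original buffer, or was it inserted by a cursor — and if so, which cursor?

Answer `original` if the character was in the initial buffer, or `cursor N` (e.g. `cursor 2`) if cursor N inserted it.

After op 1 (delete): buffer="ogs" (len 3), cursors c1@0 c2@0, authorship ...
After op 2 (insert('k')): buffer="kkogs" (len 5), cursors c1@2 c2@2, authorship 12...
After op 3 (insert('o')): buffer="kkooogs" (len 7), cursors c1@4 c2@4, authorship 1212...
Authorship (.=original, N=cursor N): 1 2 1 2 . . .
Index 1: author = 2

Answer: cursor 2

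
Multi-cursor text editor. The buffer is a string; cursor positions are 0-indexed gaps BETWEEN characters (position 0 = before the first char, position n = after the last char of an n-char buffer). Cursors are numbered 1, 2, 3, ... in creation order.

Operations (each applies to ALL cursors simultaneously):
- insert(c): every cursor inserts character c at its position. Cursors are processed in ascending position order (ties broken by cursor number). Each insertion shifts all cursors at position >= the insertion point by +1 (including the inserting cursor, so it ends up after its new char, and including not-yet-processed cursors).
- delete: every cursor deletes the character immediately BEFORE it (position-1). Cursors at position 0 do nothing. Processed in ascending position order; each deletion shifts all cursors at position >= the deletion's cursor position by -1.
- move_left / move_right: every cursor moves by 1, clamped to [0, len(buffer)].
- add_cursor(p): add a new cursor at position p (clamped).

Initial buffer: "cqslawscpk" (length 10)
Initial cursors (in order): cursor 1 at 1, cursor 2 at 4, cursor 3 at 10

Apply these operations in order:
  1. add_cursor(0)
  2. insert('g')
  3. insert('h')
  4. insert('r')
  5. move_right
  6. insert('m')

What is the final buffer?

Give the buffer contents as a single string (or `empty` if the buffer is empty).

After op 1 (add_cursor(0)): buffer="cqslawscpk" (len 10), cursors c4@0 c1@1 c2@4 c3@10, authorship ..........
After op 2 (insert('g')): buffer="gcgqslgawscpkg" (len 14), cursors c4@1 c1@3 c2@7 c3@14, authorship 4.1...2......3
After op 3 (insert('h')): buffer="ghcghqslghawscpkgh" (len 18), cursors c4@2 c1@5 c2@10 c3@18, authorship 44.11...22......33
After op 4 (insert('r')): buffer="ghrcghrqslghrawscpkghr" (len 22), cursors c4@3 c1@7 c2@13 c3@22, authorship 444.111...222......333
After op 5 (move_right): buffer="ghrcghrqslghrawscpkghr" (len 22), cursors c4@4 c1@8 c2@14 c3@22, authorship 444.111...222......333
After op 6 (insert('m')): buffer="ghrcmghrqmslghramwscpkghrm" (len 26), cursors c4@5 c1@10 c2@17 c3@26, authorship 444.4111.1..222.2.....3333

Answer: ghrcmghrqmslghramwscpkghrm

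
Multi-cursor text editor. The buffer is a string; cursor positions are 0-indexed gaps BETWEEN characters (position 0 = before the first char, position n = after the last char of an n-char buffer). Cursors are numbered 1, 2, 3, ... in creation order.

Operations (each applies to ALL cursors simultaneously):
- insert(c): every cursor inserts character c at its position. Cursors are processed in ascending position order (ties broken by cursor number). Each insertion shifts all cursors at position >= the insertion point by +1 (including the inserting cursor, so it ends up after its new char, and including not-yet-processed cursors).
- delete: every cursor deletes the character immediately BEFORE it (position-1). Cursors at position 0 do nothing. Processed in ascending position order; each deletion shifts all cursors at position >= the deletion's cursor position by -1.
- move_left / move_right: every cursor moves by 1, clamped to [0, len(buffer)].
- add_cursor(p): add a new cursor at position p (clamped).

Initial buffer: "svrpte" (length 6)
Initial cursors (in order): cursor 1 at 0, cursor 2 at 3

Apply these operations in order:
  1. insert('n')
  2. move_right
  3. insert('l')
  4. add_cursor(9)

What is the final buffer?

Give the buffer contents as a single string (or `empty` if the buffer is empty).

Answer: nslvrnplte

Derivation:
After op 1 (insert('n')): buffer="nsvrnpte" (len 8), cursors c1@1 c2@5, authorship 1...2...
After op 2 (move_right): buffer="nsvrnpte" (len 8), cursors c1@2 c2@6, authorship 1...2...
After op 3 (insert('l')): buffer="nslvrnplte" (len 10), cursors c1@3 c2@8, authorship 1.1..2.2..
After op 4 (add_cursor(9)): buffer="nslvrnplte" (len 10), cursors c1@3 c2@8 c3@9, authorship 1.1..2.2..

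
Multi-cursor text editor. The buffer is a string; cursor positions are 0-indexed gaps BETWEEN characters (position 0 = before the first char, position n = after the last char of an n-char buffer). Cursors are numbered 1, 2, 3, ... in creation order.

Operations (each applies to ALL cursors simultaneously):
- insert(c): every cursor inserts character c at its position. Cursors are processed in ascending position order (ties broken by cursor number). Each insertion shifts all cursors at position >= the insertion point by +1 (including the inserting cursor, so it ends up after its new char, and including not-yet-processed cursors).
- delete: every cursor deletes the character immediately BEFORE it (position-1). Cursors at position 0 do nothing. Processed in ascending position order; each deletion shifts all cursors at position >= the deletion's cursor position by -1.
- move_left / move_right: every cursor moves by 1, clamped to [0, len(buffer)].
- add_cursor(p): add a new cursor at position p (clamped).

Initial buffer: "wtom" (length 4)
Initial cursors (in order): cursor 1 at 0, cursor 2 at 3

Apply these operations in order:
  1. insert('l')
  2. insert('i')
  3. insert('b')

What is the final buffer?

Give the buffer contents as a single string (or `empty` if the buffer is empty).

After op 1 (insert('l')): buffer="lwtolm" (len 6), cursors c1@1 c2@5, authorship 1...2.
After op 2 (insert('i')): buffer="liwtolim" (len 8), cursors c1@2 c2@7, authorship 11...22.
After op 3 (insert('b')): buffer="libwtolibm" (len 10), cursors c1@3 c2@9, authorship 111...222.

Answer: libwtolibm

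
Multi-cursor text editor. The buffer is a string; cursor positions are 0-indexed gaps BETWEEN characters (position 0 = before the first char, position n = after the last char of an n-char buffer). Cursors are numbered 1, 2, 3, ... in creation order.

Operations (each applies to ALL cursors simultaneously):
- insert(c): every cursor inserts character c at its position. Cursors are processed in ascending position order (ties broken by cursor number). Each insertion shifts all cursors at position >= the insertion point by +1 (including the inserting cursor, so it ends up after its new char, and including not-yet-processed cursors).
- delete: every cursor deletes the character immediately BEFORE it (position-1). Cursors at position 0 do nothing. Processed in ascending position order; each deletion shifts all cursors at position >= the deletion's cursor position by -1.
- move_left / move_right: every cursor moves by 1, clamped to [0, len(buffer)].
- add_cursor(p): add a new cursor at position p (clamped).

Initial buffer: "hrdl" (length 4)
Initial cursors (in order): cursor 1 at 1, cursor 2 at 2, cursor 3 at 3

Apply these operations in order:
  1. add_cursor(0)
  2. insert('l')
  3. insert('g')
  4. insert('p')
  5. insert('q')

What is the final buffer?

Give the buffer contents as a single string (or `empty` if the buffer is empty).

After op 1 (add_cursor(0)): buffer="hrdl" (len 4), cursors c4@0 c1@1 c2@2 c3@3, authorship ....
After op 2 (insert('l')): buffer="lhlrldll" (len 8), cursors c4@1 c1@3 c2@5 c3@7, authorship 4.1.2.3.
After op 3 (insert('g')): buffer="lghlgrlgdlgl" (len 12), cursors c4@2 c1@5 c2@8 c3@11, authorship 44.11.22.33.
After op 4 (insert('p')): buffer="lgphlgprlgpdlgpl" (len 16), cursors c4@3 c1@7 c2@11 c3@15, authorship 444.111.222.333.
After op 5 (insert('q')): buffer="lgpqhlgpqrlgpqdlgpql" (len 20), cursors c4@4 c1@9 c2@14 c3@19, authorship 4444.1111.2222.3333.

Answer: lgpqhlgpqrlgpqdlgpql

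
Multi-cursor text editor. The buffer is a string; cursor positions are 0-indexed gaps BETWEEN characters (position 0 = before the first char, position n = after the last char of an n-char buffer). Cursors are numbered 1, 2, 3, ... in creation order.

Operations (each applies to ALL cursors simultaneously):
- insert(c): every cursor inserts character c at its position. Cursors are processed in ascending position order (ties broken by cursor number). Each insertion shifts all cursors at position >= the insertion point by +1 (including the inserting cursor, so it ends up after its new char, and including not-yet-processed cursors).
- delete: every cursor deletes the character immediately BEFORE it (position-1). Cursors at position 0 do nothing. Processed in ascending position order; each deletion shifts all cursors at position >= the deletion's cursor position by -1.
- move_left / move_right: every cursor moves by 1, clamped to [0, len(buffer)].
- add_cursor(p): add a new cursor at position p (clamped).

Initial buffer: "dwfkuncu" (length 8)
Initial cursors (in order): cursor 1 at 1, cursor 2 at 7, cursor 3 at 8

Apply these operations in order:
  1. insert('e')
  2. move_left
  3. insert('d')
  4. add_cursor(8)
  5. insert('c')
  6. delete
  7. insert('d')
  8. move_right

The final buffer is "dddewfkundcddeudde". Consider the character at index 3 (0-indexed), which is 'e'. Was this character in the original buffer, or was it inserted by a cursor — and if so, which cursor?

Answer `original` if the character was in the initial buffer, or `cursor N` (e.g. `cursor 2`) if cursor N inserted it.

After op 1 (insert('e')): buffer="dewfkunceue" (len 11), cursors c1@2 c2@9 c3@11, authorship .1......2.3
After op 2 (move_left): buffer="dewfkunceue" (len 11), cursors c1@1 c2@8 c3@10, authorship .1......2.3
After op 3 (insert('d')): buffer="ddewfkuncdeude" (len 14), cursors c1@2 c2@10 c3@13, authorship .11......22.33
After op 4 (add_cursor(8)): buffer="ddewfkuncdeude" (len 14), cursors c1@2 c4@8 c2@10 c3@13, authorship .11......22.33
After op 5 (insert('c')): buffer="ddcewfkunccdceudce" (len 18), cursors c1@3 c4@10 c2@13 c3@17, authorship .111.....4.222.333
After op 6 (delete): buffer="ddewfkuncdeude" (len 14), cursors c1@2 c4@8 c2@10 c3@13, authorship .11......22.33
After op 7 (insert('d')): buffer="dddewfkundcddeudde" (len 18), cursors c1@3 c4@10 c2@13 c3@17, authorship .111.....4.222.333
After op 8 (move_right): buffer="dddewfkundcddeudde" (len 18), cursors c1@4 c4@11 c2@14 c3@18, authorship .111.....4.222.333
Authorship (.=original, N=cursor N): . 1 1 1 . . . . . 4 . 2 2 2 . 3 3 3
Index 3: author = 1

Answer: cursor 1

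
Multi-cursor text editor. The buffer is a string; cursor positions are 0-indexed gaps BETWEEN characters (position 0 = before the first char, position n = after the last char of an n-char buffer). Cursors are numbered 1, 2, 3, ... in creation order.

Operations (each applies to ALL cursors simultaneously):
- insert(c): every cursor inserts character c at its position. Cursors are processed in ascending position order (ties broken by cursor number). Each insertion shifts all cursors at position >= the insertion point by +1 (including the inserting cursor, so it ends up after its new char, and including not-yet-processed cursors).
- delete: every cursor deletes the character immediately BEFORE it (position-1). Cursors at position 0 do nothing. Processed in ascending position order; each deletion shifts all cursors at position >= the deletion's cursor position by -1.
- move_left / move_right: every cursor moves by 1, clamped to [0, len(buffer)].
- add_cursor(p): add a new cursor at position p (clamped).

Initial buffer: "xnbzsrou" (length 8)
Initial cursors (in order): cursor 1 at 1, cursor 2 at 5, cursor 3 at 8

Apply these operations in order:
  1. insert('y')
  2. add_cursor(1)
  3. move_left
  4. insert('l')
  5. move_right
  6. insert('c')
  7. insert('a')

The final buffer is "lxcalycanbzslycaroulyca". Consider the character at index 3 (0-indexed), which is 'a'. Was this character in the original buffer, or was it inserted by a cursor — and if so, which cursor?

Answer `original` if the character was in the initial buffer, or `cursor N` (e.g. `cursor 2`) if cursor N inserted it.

Answer: cursor 4

Derivation:
After op 1 (insert('y')): buffer="xynbzsyrouy" (len 11), cursors c1@2 c2@7 c3@11, authorship .1....2...3
After op 2 (add_cursor(1)): buffer="xynbzsyrouy" (len 11), cursors c4@1 c1@2 c2@7 c3@11, authorship .1....2...3
After op 3 (move_left): buffer="xynbzsyrouy" (len 11), cursors c4@0 c1@1 c2@6 c3@10, authorship .1....2...3
After op 4 (insert('l')): buffer="lxlynbzslyrouly" (len 15), cursors c4@1 c1@3 c2@9 c3@14, authorship 4.11....22...33
After op 5 (move_right): buffer="lxlynbzslyrouly" (len 15), cursors c4@2 c1@4 c2@10 c3@15, authorship 4.11....22...33
After op 6 (insert('c')): buffer="lxclycnbzslycroulyc" (len 19), cursors c4@3 c1@6 c2@13 c3@19, authorship 4.4111....222...333
After op 7 (insert('a')): buffer="lxcalycanbzslycaroulyca" (len 23), cursors c4@4 c1@8 c2@16 c3@23, authorship 4.441111....2222...3333
Authorship (.=original, N=cursor N): 4 . 4 4 1 1 1 1 . . . . 2 2 2 2 . . . 3 3 3 3
Index 3: author = 4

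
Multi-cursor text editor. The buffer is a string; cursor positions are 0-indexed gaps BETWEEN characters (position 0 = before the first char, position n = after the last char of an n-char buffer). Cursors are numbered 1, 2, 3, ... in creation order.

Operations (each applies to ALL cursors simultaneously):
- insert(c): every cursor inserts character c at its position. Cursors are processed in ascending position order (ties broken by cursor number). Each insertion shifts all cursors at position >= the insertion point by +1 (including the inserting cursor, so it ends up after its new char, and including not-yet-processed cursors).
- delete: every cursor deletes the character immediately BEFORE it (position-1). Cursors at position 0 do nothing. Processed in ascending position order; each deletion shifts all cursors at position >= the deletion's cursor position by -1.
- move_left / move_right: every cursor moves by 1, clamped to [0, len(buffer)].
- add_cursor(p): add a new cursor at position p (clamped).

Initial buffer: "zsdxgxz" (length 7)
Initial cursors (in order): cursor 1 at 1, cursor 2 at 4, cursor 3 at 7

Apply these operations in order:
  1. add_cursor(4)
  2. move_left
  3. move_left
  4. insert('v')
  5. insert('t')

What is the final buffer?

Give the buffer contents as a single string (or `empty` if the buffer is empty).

Answer: vtzsvvttdxgvtxz

Derivation:
After op 1 (add_cursor(4)): buffer="zsdxgxz" (len 7), cursors c1@1 c2@4 c4@4 c3@7, authorship .......
After op 2 (move_left): buffer="zsdxgxz" (len 7), cursors c1@0 c2@3 c4@3 c3@6, authorship .......
After op 3 (move_left): buffer="zsdxgxz" (len 7), cursors c1@0 c2@2 c4@2 c3@5, authorship .......
After op 4 (insert('v')): buffer="vzsvvdxgvxz" (len 11), cursors c1@1 c2@5 c4@5 c3@9, authorship 1..24...3..
After op 5 (insert('t')): buffer="vtzsvvttdxgvtxz" (len 15), cursors c1@2 c2@8 c4@8 c3@13, authorship 11..2424...33..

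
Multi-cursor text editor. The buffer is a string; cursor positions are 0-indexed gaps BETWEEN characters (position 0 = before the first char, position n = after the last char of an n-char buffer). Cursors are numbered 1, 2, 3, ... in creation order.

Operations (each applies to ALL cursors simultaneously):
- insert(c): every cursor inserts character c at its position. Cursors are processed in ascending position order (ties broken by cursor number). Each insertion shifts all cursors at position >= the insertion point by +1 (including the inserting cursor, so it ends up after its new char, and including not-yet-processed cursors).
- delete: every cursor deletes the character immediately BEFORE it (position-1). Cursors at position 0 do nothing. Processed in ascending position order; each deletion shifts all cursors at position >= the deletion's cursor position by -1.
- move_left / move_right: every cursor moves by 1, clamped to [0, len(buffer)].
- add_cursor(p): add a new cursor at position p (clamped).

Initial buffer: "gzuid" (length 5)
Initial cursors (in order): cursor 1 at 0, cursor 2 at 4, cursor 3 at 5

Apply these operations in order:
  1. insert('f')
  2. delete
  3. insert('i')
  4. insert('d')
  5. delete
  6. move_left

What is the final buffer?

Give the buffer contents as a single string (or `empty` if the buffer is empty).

Answer: igzuiidi

Derivation:
After op 1 (insert('f')): buffer="fgzuifdf" (len 8), cursors c1@1 c2@6 c3@8, authorship 1....2.3
After op 2 (delete): buffer="gzuid" (len 5), cursors c1@0 c2@4 c3@5, authorship .....
After op 3 (insert('i')): buffer="igzuiidi" (len 8), cursors c1@1 c2@6 c3@8, authorship 1....2.3
After op 4 (insert('d')): buffer="idgzuiiddid" (len 11), cursors c1@2 c2@8 c3@11, authorship 11....22.33
After op 5 (delete): buffer="igzuiidi" (len 8), cursors c1@1 c2@6 c3@8, authorship 1....2.3
After op 6 (move_left): buffer="igzuiidi" (len 8), cursors c1@0 c2@5 c3@7, authorship 1....2.3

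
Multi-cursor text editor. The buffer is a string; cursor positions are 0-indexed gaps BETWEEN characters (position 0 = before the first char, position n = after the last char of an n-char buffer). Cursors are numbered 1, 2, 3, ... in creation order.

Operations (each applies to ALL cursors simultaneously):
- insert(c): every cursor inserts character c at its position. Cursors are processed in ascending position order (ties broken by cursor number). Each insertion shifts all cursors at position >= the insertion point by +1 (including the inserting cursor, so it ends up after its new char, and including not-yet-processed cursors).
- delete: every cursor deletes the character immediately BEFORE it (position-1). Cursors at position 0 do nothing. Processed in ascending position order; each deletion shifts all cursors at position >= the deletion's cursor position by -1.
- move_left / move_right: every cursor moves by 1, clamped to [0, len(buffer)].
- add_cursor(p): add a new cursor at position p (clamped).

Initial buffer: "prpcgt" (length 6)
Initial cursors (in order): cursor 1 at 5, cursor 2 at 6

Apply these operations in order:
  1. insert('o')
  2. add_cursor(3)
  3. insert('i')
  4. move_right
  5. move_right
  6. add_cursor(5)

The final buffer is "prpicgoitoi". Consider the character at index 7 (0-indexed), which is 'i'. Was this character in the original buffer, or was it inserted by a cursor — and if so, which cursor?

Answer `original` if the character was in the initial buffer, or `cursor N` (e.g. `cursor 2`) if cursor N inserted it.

Answer: cursor 1

Derivation:
After op 1 (insert('o')): buffer="prpcgoto" (len 8), cursors c1@6 c2@8, authorship .....1.2
After op 2 (add_cursor(3)): buffer="prpcgoto" (len 8), cursors c3@3 c1@6 c2@8, authorship .....1.2
After op 3 (insert('i')): buffer="prpicgoitoi" (len 11), cursors c3@4 c1@8 c2@11, authorship ...3..11.22
After op 4 (move_right): buffer="prpicgoitoi" (len 11), cursors c3@5 c1@9 c2@11, authorship ...3..11.22
After op 5 (move_right): buffer="prpicgoitoi" (len 11), cursors c3@6 c1@10 c2@11, authorship ...3..11.22
After op 6 (add_cursor(5)): buffer="prpicgoitoi" (len 11), cursors c4@5 c3@6 c1@10 c2@11, authorship ...3..11.22
Authorship (.=original, N=cursor N): . . . 3 . . 1 1 . 2 2
Index 7: author = 1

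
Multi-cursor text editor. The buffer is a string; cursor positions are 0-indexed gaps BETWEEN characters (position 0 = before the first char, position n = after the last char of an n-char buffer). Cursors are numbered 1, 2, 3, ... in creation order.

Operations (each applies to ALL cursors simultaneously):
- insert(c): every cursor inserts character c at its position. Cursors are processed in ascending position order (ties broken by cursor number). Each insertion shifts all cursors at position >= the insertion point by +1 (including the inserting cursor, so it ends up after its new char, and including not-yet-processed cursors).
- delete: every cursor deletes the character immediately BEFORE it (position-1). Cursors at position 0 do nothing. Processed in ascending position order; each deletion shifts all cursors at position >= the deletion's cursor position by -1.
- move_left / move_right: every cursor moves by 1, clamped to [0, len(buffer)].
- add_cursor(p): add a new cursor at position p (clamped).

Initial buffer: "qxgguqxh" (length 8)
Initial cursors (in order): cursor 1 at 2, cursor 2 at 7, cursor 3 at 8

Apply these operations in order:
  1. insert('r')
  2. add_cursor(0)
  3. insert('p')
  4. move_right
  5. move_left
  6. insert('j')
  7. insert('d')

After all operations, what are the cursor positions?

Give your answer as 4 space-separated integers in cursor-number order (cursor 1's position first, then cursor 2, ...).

Answer: 9 18 22 3

Derivation:
After op 1 (insert('r')): buffer="qxrgguqxrhr" (len 11), cursors c1@3 c2@9 c3@11, authorship ..1.....2.3
After op 2 (add_cursor(0)): buffer="qxrgguqxrhr" (len 11), cursors c4@0 c1@3 c2@9 c3@11, authorship ..1.....2.3
After op 3 (insert('p')): buffer="pqxrpgguqxrphrp" (len 15), cursors c4@1 c1@5 c2@12 c3@15, authorship 4..11.....22.33
After op 4 (move_right): buffer="pqxrpgguqxrphrp" (len 15), cursors c4@2 c1@6 c2@13 c3@15, authorship 4..11.....22.33
After op 5 (move_left): buffer="pqxrpgguqxrphrp" (len 15), cursors c4@1 c1@5 c2@12 c3@14, authorship 4..11.....22.33
After op 6 (insert('j')): buffer="pjqxrpjgguqxrpjhrjp" (len 19), cursors c4@2 c1@7 c2@15 c3@18, authorship 44..111.....222.333
After op 7 (insert('d')): buffer="pjdqxrpjdgguqxrpjdhrjdp" (len 23), cursors c4@3 c1@9 c2@18 c3@22, authorship 444..1111.....2222.3333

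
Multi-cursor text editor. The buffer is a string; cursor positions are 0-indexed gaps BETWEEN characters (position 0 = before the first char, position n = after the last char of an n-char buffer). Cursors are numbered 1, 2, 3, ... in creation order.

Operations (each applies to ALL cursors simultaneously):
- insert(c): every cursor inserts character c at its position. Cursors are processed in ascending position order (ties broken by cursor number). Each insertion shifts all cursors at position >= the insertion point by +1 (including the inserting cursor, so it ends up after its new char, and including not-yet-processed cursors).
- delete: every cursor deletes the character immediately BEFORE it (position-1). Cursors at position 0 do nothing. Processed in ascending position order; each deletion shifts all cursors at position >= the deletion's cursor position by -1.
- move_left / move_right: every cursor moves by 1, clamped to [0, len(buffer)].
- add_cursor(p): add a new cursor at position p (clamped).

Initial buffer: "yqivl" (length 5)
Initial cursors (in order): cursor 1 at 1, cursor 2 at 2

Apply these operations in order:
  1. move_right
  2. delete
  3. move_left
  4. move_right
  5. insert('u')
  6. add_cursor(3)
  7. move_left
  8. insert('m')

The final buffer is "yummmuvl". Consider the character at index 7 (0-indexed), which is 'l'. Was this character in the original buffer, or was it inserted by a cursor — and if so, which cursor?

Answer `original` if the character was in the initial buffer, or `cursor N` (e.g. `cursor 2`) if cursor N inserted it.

Answer: original

Derivation:
After op 1 (move_right): buffer="yqivl" (len 5), cursors c1@2 c2@3, authorship .....
After op 2 (delete): buffer="yvl" (len 3), cursors c1@1 c2@1, authorship ...
After op 3 (move_left): buffer="yvl" (len 3), cursors c1@0 c2@0, authorship ...
After op 4 (move_right): buffer="yvl" (len 3), cursors c1@1 c2@1, authorship ...
After op 5 (insert('u')): buffer="yuuvl" (len 5), cursors c1@3 c2@3, authorship .12..
After op 6 (add_cursor(3)): buffer="yuuvl" (len 5), cursors c1@3 c2@3 c3@3, authorship .12..
After op 7 (move_left): buffer="yuuvl" (len 5), cursors c1@2 c2@2 c3@2, authorship .12..
After op 8 (insert('m')): buffer="yummmuvl" (len 8), cursors c1@5 c2@5 c3@5, authorship .11232..
Authorship (.=original, N=cursor N): . 1 1 2 3 2 . .
Index 7: author = original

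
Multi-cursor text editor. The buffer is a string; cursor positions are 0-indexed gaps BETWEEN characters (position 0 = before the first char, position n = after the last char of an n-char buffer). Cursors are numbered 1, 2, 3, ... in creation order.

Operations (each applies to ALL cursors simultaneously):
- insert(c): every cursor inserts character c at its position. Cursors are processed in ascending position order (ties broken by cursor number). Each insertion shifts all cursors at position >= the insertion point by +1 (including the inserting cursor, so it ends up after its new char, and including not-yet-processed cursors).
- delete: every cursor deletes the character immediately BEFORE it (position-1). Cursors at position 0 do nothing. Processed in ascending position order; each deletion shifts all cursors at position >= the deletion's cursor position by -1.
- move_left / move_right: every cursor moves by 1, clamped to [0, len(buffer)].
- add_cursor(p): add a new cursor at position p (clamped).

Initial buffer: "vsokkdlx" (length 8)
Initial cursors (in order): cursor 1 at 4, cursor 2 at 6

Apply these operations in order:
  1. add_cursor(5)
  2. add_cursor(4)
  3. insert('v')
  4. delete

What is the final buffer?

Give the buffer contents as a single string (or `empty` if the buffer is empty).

Answer: vsokkdlx

Derivation:
After op 1 (add_cursor(5)): buffer="vsokkdlx" (len 8), cursors c1@4 c3@5 c2@6, authorship ........
After op 2 (add_cursor(4)): buffer="vsokkdlx" (len 8), cursors c1@4 c4@4 c3@5 c2@6, authorship ........
After op 3 (insert('v')): buffer="vsokvvkvdvlx" (len 12), cursors c1@6 c4@6 c3@8 c2@10, authorship ....14.3.2..
After op 4 (delete): buffer="vsokkdlx" (len 8), cursors c1@4 c4@4 c3@5 c2@6, authorship ........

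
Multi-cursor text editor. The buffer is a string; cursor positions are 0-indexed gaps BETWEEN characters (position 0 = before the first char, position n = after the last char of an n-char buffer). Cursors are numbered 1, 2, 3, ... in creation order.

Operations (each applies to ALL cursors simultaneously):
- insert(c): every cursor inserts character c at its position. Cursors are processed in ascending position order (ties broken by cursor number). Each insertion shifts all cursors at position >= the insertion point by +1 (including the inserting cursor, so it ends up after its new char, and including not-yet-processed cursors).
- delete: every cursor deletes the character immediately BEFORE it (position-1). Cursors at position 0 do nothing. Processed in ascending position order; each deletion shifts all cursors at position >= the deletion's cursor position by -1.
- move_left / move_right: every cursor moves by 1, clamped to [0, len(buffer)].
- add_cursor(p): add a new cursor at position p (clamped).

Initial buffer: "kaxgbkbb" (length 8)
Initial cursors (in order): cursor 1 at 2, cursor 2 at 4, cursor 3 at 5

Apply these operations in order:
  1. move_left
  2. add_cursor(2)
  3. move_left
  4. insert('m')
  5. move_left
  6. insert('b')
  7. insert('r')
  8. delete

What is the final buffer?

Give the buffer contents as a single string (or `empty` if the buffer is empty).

After op 1 (move_left): buffer="kaxgbkbb" (len 8), cursors c1@1 c2@3 c3@4, authorship ........
After op 2 (add_cursor(2)): buffer="kaxgbkbb" (len 8), cursors c1@1 c4@2 c2@3 c3@4, authorship ........
After op 3 (move_left): buffer="kaxgbkbb" (len 8), cursors c1@0 c4@1 c2@2 c3@3, authorship ........
After op 4 (insert('m')): buffer="mkmamxmgbkbb" (len 12), cursors c1@1 c4@3 c2@5 c3@7, authorship 1.4.2.3.....
After op 5 (move_left): buffer="mkmamxmgbkbb" (len 12), cursors c1@0 c4@2 c2@4 c3@6, authorship 1.4.2.3.....
After op 6 (insert('b')): buffer="bmkbmabmxbmgbkbb" (len 16), cursors c1@1 c4@4 c2@7 c3@10, authorship 11.44.22.33.....
After op 7 (insert('r')): buffer="brmkbrmabrmxbrmgbkbb" (len 20), cursors c1@2 c4@6 c2@10 c3@14, authorship 111.444.222.333.....
After op 8 (delete): buffer="bmkbmabmxbmgbkbb" (len 16), cursors c1@1 c4@4 c2@7 c3@10, authorship 11.44.22.33.....

Answer: bmkbmabmxbmgbkbb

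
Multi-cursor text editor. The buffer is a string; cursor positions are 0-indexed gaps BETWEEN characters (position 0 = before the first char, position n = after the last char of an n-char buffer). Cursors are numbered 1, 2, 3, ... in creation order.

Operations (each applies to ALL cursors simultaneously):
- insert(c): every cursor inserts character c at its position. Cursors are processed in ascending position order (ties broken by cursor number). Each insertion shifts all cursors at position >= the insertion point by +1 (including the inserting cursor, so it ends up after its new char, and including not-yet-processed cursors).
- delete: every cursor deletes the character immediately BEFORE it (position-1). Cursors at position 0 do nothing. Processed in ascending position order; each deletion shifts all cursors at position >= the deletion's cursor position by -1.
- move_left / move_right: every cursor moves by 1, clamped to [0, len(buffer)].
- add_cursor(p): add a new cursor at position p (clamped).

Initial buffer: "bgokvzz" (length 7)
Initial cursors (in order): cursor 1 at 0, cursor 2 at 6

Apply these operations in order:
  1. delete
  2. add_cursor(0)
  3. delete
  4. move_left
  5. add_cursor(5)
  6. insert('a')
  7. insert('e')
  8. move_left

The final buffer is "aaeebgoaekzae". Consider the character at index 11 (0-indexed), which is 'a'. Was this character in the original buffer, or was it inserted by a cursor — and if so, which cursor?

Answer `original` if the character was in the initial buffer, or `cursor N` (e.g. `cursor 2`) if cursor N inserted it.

Answer: cursor 4

Derivation:
After op 1 (delete): buffer="bgokvz" (len 6), cursors c1@0 c2@5, authorship ......
After op 2 (add_cursor(0)): buffer="bgokvz" (len 6), cursors c1@0 c3@0 c2@5, authorship ......
After op 3 (delete): buffer="bgokz" (len 5), cursors c1@0 c3@0 c2@4, authorship .....
After op 4 (move_left): buffer="bgokz" (len 5), cursors c1@0 c3@0 c2@3, authorship .....
After op 5 (add_cursor(5)): buffer="bgokz" (len 5), cursors c1@0 c3@0 c2@3 c4@5, authorship .....
After op 6 (insert('a')): buffer="aabgoakza" (len 9), cursors c1@2 c3@2 c2@6 c4@9, authorship 13...2..4
After op 7 (insert('e')): buffer="aaeebgoaekzae" (len 13), cursors c1@4 c3@4 c2@9 c4@13, authorship 1313...22..44
After op 8 (move_left): buffer="aaeebgoaekzae" (len 13), cursors c1@3 c3@3 c2@8 c4@12, authorship 1313...22..44
Authorship (.=original, N=cursor N): 1 3 1 3 . . . 2 2 . . 4 4
Index 11: author = 4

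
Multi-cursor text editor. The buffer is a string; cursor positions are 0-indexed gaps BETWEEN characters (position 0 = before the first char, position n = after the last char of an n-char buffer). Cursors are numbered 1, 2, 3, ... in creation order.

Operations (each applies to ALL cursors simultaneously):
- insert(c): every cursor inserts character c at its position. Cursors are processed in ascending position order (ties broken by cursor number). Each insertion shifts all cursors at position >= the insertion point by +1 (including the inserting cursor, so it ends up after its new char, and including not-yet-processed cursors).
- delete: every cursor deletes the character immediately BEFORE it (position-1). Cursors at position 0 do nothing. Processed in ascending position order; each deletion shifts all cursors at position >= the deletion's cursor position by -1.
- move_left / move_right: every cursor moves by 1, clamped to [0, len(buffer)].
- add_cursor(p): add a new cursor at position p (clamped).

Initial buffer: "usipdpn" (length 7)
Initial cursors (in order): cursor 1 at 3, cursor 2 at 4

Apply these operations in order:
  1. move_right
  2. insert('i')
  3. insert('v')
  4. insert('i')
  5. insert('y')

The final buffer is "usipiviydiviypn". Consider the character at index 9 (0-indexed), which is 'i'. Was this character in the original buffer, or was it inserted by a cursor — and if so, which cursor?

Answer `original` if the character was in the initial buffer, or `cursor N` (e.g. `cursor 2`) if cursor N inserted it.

Answer: cursor 2

Derivation:
After op 1 (move_right): buffer="usipdpn" (len 7), cursors c1@4 c2@5, authorship .......
After op 2 (insert('i')): buffer="usipidipn" (len 9), cursors c1@5 c2@7, authorship ....1.2..
After op 3 (insert('v')): buffer="usipivdivpn" (len 11), cursors c1@6 c2@9, authorship ....11.22..
After op 4 (insert('i')): buffer="usipividivipn" (len 13), cursors c1@7 c2@11, authorship ....111.222..
After op 5 (insert('y')): buffer="usipiviydiviypn" (len 15), cursors c1@8 c2@13, authorship ....1111.2222..
Authorship (.=original, N=cursor N): . . . . 1 1 1 1 . 2 2 2 2 . .
Index 9: author = 2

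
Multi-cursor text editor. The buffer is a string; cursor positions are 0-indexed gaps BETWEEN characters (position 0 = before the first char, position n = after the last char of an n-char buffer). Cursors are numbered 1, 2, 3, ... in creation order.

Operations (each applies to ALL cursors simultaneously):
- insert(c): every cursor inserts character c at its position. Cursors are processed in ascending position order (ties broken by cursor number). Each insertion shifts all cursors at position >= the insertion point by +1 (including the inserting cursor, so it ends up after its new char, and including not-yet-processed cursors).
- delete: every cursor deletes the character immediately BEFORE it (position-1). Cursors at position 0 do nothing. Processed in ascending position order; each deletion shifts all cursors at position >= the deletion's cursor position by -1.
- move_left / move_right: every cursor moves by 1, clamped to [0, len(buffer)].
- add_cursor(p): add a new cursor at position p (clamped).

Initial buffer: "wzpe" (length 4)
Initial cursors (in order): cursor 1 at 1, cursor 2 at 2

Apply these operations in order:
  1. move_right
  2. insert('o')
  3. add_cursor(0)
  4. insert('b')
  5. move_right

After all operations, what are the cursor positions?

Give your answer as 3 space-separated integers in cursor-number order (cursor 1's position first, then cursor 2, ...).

Answer: 6 9 2

Derivation:
After op 1 (move_right): buffer="wzpe" (len 4), cursors c1@2 c2@3, authorship ....
After op 2 (insert('o')): buffer="wzopoe" (len 6), cursors c1@3 c2@5, authorship ..1.2.
After op 3 (add_cursor(0)): buffer="wzopoe" (len 6), cursors c3@0 c1@3 c2@5, authorship ..1.2.
After op 4 (insert('b')): buffer="bwzobpobe" (len 9), cursors c3@1 c1@5 c2@8, authorship 3..11.22.
After op 5 (move_right): buffer="bwzobpobe" (len 9), cursors c3@2 c1@6 c2@9, authorship 3..11.22.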